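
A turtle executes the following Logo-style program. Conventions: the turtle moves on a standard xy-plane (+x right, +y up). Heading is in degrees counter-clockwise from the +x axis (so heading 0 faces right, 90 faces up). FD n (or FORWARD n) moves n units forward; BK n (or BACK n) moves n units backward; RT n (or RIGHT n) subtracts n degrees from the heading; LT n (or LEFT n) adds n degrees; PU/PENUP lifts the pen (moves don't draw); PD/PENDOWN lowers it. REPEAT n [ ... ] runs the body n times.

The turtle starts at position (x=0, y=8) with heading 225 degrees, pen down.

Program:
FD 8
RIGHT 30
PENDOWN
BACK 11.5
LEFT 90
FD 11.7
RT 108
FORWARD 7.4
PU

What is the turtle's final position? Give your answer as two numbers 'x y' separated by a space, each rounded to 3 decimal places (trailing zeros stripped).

Answer: 1.09 -5.594

Derivation:
Executing turtle program step by step:
Start: pos=(0,8), heading=225, pen down
FD 8: (0,8) -> (-5.657,2.343) [heading=225, draw]
RT 30: heading 225 -> 195
PD: pen down
BK 11.5: (-5.657,2.343) -> (5.451,5.32) [heading=195, draw]
LT 90: heading 195 -> 285
FD 11.7: (5.451,5.32) -> (8.479,-5.982) [heading=285, draw]
RT 108: heading 285 -> 177
FD 7.4: (8.479,-5.982) -> (1.09,-5.594) [heading=177, draw]
PU: pen up
Final: pos=(1.09,-5.594), heading=177, 4 segment(s) drawn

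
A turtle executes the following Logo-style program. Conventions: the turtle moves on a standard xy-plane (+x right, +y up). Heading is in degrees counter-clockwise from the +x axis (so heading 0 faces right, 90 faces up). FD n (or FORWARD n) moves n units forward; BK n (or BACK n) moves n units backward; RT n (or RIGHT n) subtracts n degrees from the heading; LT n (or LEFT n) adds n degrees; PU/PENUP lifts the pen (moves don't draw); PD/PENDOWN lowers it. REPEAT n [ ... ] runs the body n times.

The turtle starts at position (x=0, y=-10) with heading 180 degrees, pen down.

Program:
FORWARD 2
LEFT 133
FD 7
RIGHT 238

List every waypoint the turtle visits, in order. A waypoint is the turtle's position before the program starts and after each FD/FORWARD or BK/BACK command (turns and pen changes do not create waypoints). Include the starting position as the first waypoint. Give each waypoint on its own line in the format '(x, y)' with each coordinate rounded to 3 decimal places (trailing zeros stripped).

Executing turtle program step by step:
Start: pos=(0,-10), heading=180, pen down
FD 2: (0,-10) -> (-2,-10) [heading=180, draw]
LT 133: heading 180 -> 313
FD 7: (-2,-10) -> (2.774,-15.119) [heading=313, draw]
RT 238: heading 313 -> 75
Final: pos=(2.774,-15.119), heading=75, 2 segment(s) drawn
Waypoints (3 total):
(0, -10)
(-2, -10)
(2.774, -15.119)

Answer: (0, -10)
(-2, -10)
(2.774, -15.119)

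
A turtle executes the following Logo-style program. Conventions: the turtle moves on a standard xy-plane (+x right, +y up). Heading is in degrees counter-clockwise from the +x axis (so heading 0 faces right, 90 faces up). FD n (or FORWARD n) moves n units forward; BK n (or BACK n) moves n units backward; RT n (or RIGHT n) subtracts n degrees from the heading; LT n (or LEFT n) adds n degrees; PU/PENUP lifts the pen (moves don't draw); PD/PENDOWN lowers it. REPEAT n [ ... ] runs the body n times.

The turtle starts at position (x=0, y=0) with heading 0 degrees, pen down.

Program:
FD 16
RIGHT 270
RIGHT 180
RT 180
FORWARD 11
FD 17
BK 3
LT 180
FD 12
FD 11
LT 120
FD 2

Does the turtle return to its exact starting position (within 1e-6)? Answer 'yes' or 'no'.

Executing turtle program step by step:
Start: pos=(0,0), heading=0, pen down
FD 16: (0,0) -> (16,0) [heading=0, draw]
RT 270: heading 0 -> 90
RT 180: heading 90 -> 270
RT 180: heading 270 -> 90
FD 11: (16,0) -> (16,11) [heading=90, draw]
FD 17: (16,11) -> (16,28) [heading=90, draw]
BK 3: (16,28) -> (16,25) [heading=90, draw]
LT 180: heading 90 -> 270
FD 12: (16,25) -> (16,13) [heading=270, draw]
FD 11: (16,13) -> (16,2) [heading=270, draw]
LT 120: heading 270 -> 30
FD 2: (16,2) -> (17.732,3) [heading=30, draw]
Final: pos=(17.732,3), heading=30, 7 segment(s) drawn

Start position: (0, 0)
Final position: (17.732, 3)
Distance = 17.984; >= 1e-6 -> NOT closed

Answer: no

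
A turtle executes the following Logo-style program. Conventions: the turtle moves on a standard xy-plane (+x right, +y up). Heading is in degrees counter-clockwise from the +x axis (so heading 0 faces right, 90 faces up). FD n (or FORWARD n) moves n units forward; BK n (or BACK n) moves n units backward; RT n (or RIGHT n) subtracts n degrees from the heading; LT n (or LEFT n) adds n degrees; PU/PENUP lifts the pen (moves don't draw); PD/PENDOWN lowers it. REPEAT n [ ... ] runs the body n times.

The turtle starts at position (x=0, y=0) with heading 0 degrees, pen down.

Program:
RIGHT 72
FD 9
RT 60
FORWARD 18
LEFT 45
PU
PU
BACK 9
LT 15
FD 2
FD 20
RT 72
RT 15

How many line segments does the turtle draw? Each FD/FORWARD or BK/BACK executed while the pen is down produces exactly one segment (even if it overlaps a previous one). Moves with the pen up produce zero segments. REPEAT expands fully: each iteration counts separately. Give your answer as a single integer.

Executing turtle program step by step:
Start: pos=(0,0), heading=0, pen down
RT 72: heading 0 -> 288
FD 9: (0,0) -> (2.781,-8.56) [heading=288, draw]
RT 60: heading 288 -> 228
FD 18: (2.781,-8.56) -> (-9.263,-21.936) [heading=228, draw]
LT 45: heading 228 -> 273
PU: pen up
PU: pen up
BK 9: (-9.263,-21.936) -> (-9.734,-12.948) [heading=273, move]
LT 15: heading 273 -> 288
FD 2: (-9.734,-12.948) -> (-9.116,-14.851) [heading=288, move]
FD 20: (-9.116,-14.851) -> (-2.936,-33.872) [heading=288, move]
RT 72: heading 288 -> 216
RT 15: heading 216 -> 201
Final: pos=(-2.936,-33.872), heading=201, 2 segment(s) drawn
Segments drawn: 2

Answer: 2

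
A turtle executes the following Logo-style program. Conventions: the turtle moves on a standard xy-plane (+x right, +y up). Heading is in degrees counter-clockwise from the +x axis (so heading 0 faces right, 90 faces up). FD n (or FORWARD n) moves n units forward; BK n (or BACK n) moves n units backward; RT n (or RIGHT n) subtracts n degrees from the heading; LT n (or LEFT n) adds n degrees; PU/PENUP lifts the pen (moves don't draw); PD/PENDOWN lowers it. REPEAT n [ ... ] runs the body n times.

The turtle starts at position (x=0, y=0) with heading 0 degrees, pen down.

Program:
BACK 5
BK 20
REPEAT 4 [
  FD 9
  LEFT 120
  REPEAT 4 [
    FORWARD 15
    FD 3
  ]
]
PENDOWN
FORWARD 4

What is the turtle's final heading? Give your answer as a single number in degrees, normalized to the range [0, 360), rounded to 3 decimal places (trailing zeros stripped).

Answer: 120

Derivation:
Executing turtle program step by step:
Start: pos=(0,0), heading=0, pen down
BK 5: (0,0) -> (-5,0) [heading=0, draw]
BK 20: (-5,0) -> (-25,0) [heading=0, draw]
REPEAT 4 [
  -- iteration 1/4 --
  FD 9: (-25,0) -> (-16,0) [heading=0, draw]
  LT 120: heading 0 -> 120
  REPEAT 4 [
    -- iteration 1/4 --
    FD 15: (-16,0) -> (-23.5,12.99) [heading=120, draw]
    FD 3: (-23.5,12.99) -> (-25,15.588) [heading=120, draw]
    -- iteration 2/4 --
    FD 15: (-25,15.588) -> (-32.5,28.579) [heading=120, draw]
    FD 3: (-32.5,28.579) -> (-34,31.177) [heading=120, draw]
    -- iteration 3/4 --
    FD 15: (-34,31.177) -> (-41.5,44.167) [heading=120, draw]
    FD 3: (-41.5,44.167) -> (-43,46.765) [heading=120, draw]
    -- iteration 4/4 --
    FD 15: (-43,46.765) -> (-50.5,59.756) [heading=120, draw]
    FD 3: (-50.5,59.756) -> (-52,62.354) [heading=120, draw]
  ]
  -- iteration 2/4 --
  FD 9: (-52,62.354) -> (-56.5,70.148) [heading=120, draw]
  LT 120: heading 120 -> 240
  REPEAT 4 [
    -- iteration 1/4 --
    FD 15: (-56.5,70.148) -> (-64,57.158) [heading=240, draw]
    FD 3: (-64,57.158) -> (-65.5,54.56) [heading=240, draw]
    -- iteration 2/4 --
    FD 15: (-65.5,54.56) -> (-73,41.569) [heading=240, draw]
    FD 3: (-73,41.569) -> (-74.5,38.971) [heading=240, draw]
    -- iteration 3/4 --
    FD 15: (-74.5,38.971) -> (-82,25.981) [heading=240, draw]
    FD 3: (-82,25.981) -> (-83.5,23.383) [heading=240, draw]
    -- iteration 4/4 --
    FD 15: (-83.5,23.383) -> (-91,10.392) [heading=240, draw]
    FD 3: (-91,10.392) -> (-92.5,7.794) [heading=240, draw]
  ]
  -- iteration 3/4 --
  FD 9: (-92.5,7.794) -> (-97,0) [heading=240, draw]
  LT 120: heading 240 -> 0
  REPEAT 4 [
    -- iteration 1/4 --
    FD 15: (-97,0) -> (-82,0) [heading=0, draw]
    FD 3: (-82,0) -> (-79,0) [heading=0, draw]
    -- iteration 2/4 --
    FD 15: (-79,0) -> (-64,0) [heading=0, draw]
    FD 3: (-64,0) -> (-61,0) [heading=0, draw]
    -- iteration 3/4 --
    FD 15: (-61,0) -> (-46,0) [heading=0, draw]
    FD 3: (-46,0) -> (-43,0) [heading=0, draw]
    -- iteration 4/4 --
    FD 15: (-43,0) -> (-28,0) [heading=0, draw]
    FD 3: (-28,0) -> (-25,0) [heading=0, draw]
  ]
  -- iteration 4/4 --
  FD 9: (-25,0) -> (-16,0) [heading=0, draw]
  LT 120: heading 0 -> 120
  REPEAT 4 [
    -- iteration 1/4 --
    FD 15: (-16,0) -> (-23.5,12.99) [heading=120, draw]
    FD 3: (-23.5,12.99) -> (-25,15.588) [heading=120, draw]
    -- iteration 2/4 --
    FD 15: (-25,15.588) -> (-32.5,28.579) [heading=120, draw]
    FD 3: (-32.5,28.579) -> (-34,31.177) [heading=120, draw]
    -- iteration 3/4 --
    FD 15: (-34,31.177) -> (-41.5,44.167) [heading=120, draw]
    FD 3: (-41.5,44.167) -> (-43,46.765) [heading=120, draw]
    -- iteration 4/4 --
    FD 15: (-43,46.765) -> (-50.5,59.756) [heading=120, draw]
    FD 3: (-50.5,59.756) -> (-52,62.354) [heading=120, draw]
  ]
]
PD: pen down
FD 4: (-52,62.354) -> (-54,65.818) [heading=120, draw]
Final: pos=(-54,65.818), heading=120, 39 segment(s) drawn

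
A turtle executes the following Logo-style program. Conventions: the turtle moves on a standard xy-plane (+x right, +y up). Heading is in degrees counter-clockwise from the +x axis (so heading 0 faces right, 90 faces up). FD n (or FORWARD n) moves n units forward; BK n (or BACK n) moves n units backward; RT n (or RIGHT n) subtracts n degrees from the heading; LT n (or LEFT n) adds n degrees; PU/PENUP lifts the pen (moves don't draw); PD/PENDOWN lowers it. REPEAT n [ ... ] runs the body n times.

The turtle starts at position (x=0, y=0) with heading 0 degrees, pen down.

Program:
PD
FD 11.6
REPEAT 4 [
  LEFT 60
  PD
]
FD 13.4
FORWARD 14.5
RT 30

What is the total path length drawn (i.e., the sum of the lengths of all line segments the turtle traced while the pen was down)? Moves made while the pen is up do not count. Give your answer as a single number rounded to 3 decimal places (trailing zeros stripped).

Executing turtle program step by step:
Start: pos=(0,0), heading=0, pen down
PD: pen down
FD 11.6: (0,0) -> (11.6,0) [heading=0, draw]
REPEAT 4 [
  -- iteration 1/4 --
  LT 60: heading 0 -> 60
  PD: pen down
  -- iteration 2/4 --
  LT 60: heading 60 -> 120
  PD: pen down
  -- iteration 3/4 --
  LT 60: heading 120 -> 180
  PD: pen down
  -- iteration 4/4 --
  LT 60: heading 180 -> 240
  PD: pen down
]
FD 13.4: (11.6,0) -> (4.9,-11.605) [heading=240, draw]
FD 14.5: (4.9,-11.605) -> (-2.35,-24.162) [heading=240, draw]
RT 30: heading 240 -> 210
Final: pos=(-2.35,-24.162), heading=210, 3 segment(s) drawn

Segment lengths:
  seg 1: (0,0) -> (11.6,0), length = 11.6
  seg 2: (11.6,0) -> (4.9,-11.605), length = 13.4
  seg 3: (4.9,-11.605) -> (-2.35,-24.162), length = 14.5
Total = 39.5

Answer: 39.5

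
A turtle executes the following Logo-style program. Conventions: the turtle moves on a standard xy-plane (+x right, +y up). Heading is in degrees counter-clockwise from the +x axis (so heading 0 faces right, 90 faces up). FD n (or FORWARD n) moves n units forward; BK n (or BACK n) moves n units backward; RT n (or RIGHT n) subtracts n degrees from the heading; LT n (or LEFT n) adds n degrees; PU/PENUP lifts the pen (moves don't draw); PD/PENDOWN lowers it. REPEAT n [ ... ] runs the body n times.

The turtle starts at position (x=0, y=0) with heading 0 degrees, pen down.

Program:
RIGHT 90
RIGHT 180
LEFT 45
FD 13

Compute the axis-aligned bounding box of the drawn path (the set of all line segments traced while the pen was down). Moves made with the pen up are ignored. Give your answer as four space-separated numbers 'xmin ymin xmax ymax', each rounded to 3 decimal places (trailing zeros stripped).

Executing turtle program step by step:
Start: pos=(0,0), heading=0, pen down
RT 90: heading 0 -> 270
RT 180: heading 270 -> 90
LT 45: heading 90 -> 135
FD 13: (0,0) -> (-9.192,9.192) [heading=135, draw]
Final: pos=(-9.192,9.192), heading=135, 1 segment(s) drawn

Segment endpoints: x in {-9.192, 0}, y in {0, 9.192}
xmin=-9.192, ymin=0, xmax=0, ymax=9.192

Answer: -9.192 0 0 9.192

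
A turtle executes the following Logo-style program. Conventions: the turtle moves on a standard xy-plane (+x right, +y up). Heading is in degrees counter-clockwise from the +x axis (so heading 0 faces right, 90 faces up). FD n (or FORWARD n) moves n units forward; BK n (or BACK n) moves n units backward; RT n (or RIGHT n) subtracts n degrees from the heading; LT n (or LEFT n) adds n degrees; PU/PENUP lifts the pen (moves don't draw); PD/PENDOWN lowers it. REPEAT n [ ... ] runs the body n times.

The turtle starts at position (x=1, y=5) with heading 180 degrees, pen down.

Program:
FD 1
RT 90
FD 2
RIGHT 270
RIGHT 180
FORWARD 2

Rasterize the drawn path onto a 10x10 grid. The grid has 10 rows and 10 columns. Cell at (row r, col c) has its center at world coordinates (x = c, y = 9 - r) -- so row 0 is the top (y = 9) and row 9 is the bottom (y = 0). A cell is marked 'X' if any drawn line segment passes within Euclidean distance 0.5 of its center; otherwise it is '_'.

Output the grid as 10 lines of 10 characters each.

Answer: __________
__________
XXX_______
X_________
XX________
__________
__________
__________
__________
__________

Derivation:
Segment 0: (1,5) -> (0,5)
Segment 1: (0,5) -> (0,7)
Segment 2: (0,7) -> (2,7)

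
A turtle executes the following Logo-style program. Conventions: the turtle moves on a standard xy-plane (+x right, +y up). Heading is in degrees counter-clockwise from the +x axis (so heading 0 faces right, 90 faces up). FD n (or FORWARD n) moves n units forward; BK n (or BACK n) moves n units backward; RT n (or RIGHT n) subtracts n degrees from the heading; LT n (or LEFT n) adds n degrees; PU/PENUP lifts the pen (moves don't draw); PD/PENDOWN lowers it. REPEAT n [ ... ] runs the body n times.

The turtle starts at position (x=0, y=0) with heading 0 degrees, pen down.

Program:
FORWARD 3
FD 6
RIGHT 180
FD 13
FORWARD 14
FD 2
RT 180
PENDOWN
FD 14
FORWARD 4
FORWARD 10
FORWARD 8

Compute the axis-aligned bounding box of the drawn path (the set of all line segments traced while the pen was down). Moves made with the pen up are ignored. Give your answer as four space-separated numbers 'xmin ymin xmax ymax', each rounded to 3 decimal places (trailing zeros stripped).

Executing turtle program step by step:
Start: pos=(0,0), heading=0, pen down
FD 3: (0,0) -> (3,0) [heading=0, draw]
FD 6: (3,0) -> (9,0) [heading=0, draw]
RT 180: heading 0 -> 180
FD 13: (9,0) -> (-4,0) [heading=180, draw]
FD 14: (-4,0) -> (-18,0) [heading=180, draw]
FD 2: (-18,0) -> (-20,0) [heading=180, draw]
RT 180: heading 180 -> 0
PD: pen down
FD 14: (-20,0) -> (-6,0) [heading=0, draw]
FD 4: (-6,0) -> (-2,0) [heading=0, draw]
FD 10: (-2,0) -> (8,0) [heading=0, draw]
FD 8: (8,0) -> (16,0) [heading=0, draw]
Final: pos=(16,0), heading=0, 9 segment(s) drawn

Segment endpoints: x in {-20, -18, -6, -4, -2, 0, 3, 8, 9, 16}, y in {0, 0, 0, 0, 0, 0, 0, 0}
xmin=-20, ymin=0, xmax=16, ymax=0

Answer: -20 0 16 0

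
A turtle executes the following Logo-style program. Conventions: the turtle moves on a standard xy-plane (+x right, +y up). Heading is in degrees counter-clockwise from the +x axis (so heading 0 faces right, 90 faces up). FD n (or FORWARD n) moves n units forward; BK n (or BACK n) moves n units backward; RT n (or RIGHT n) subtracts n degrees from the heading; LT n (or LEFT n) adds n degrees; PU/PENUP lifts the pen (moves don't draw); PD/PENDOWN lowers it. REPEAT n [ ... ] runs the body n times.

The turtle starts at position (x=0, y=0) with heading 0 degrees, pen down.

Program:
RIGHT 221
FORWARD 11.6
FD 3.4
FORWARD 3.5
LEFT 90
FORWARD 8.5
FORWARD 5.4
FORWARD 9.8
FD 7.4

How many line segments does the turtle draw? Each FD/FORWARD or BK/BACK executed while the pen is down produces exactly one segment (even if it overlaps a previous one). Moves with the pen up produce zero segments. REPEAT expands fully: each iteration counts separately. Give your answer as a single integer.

Executing turtle program step by step:
Start: pos=(0,0), heading=0, pen down
RT 221: heading 0 -> 139
FD 11.6: (0,0) -> (-8.755,7.61) [heading=139, draw]
FD 3.4: (-8.755,7.61) -> (-11.321,9.841) [heading=139, draw]
FD 3.5: (-11.321,9.841) -> (-13.962,12.137) [heading=139, draw]
LT 90: heading 139 -> 229
FD 8.5: (-13.962,12.137) -> (-19.539,5.722) [heading=229, draw]
FD 5.4: (-19.539,5.722) -> (-23.081,1.647) [heading=229, draw]
FD 9.8: (-23.081,1.647) -> (-29.511,-5.75) [heading=229, draw]
FD 7.4: (-29.511,-5.75) -> (-34.366,-11.334) [heading=229, draw]
Final: pos=(-34.366,-11.334), heading=229, 7 segment(s) drawn
Segments drawn: 7

Answer: 7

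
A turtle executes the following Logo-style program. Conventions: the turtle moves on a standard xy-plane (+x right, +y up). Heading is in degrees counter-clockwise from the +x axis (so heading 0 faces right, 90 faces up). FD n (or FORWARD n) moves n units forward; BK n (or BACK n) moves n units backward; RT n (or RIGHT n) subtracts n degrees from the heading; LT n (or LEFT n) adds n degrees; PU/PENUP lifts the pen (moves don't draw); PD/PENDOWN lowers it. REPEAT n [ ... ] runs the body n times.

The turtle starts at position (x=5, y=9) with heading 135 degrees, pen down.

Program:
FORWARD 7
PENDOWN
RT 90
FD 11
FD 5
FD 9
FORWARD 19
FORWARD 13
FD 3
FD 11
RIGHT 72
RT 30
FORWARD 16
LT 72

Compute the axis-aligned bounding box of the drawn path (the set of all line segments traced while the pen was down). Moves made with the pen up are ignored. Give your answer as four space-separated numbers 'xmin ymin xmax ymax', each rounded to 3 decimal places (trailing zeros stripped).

Answer: 0.05 9 58.969 64.154

Derivation:
Executing turtle program step by step:
Start: pos=(5,9), heading=135, pen down
FD 7: (5,9) -> (0.05,13.95) [heading=135, draw]
PD: pen down
RT 90: heading 135 -> 45
FD 11: (0.05,13.95) -> (7.828,21.728) [heading=45, draw]
FD 5: (7.828,21.728) -> (11.364,25.263) [heading=45, draw]
FD 9: (11.364,25.263) -> (17.728,31.627) [heading=45, draw]
FD 19: (17.728,31.627) -> (31.163,45.062) [heading=45, draw]
FD 13: (31.163,45.062) -> (40.355,54.255) [heading=45, draw]
FD 3: (40.355,54.255) -> (42.477,56.376) [heading=45, draw]
FD 11: (42.477,56.376) -> (50.255,64.154) [heading=45, draw]
RT 72: heading 45 -> 333
RT 30: heading 333 -> 303
FD 16: (50.255,64.154) -> (58.969,50.736) [heading=303, draw]
LT 72: heading 303 -> 15
Final: pos=(58.969,50.736), heading=15, 9 segment(s) drawn

Segment endpoints: x in {0.05, 5, 7.828, 11.364, 17.728, 31.163, 40.355, 42.477, 50.255, 58.969}, y in {9, 13.95, 21.728, 25.263, 31.627, 45.062, 50.736, 54.255, 56.376, 64.154}
xmin=0.05, ymin=9, xmax=58.969, ymax=64.154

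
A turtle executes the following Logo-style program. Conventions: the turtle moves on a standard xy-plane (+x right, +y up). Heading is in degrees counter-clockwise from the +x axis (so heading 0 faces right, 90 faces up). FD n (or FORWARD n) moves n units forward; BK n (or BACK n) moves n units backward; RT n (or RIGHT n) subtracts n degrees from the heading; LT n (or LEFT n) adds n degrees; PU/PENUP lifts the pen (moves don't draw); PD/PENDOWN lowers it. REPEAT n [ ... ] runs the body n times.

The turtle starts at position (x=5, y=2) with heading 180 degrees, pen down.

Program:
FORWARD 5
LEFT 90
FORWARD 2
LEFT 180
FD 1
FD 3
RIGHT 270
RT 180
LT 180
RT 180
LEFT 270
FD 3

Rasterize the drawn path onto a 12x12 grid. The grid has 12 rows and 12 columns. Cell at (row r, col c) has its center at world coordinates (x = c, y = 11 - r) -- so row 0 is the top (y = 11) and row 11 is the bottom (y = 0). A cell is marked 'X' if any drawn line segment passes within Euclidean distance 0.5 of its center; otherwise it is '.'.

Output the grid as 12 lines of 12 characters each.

Segment 0: (5,2) -> (0,2)
Segment 1: (0,2) -> (-0,0)
Segment 2: (-0,0) -> (-0,1)
Segment 3: (-0,1) -> (0,4)
Segment 4: (0,4) -> (0,1)

Answer: ............
............
............
............
............
............
............
X...........
X...........
XXXXXX......
X...........
X...........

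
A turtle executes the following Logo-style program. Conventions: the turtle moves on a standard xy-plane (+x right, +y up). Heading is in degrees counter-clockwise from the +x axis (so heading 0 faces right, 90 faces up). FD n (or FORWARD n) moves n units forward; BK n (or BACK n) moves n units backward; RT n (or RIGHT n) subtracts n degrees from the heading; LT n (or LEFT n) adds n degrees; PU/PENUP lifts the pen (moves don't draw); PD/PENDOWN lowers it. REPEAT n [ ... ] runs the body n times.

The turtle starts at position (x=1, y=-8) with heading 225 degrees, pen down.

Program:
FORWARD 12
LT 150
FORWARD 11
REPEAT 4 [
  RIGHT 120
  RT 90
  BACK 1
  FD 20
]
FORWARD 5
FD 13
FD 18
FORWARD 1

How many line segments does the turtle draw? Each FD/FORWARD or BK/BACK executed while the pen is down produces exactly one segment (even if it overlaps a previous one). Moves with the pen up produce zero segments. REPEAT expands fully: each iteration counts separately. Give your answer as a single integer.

Answer: 14

Derivation:
Executing turtle program step by step:
Start: pos=(1,-8), heading=225, pen down
FD 12: (1,-8) -> (-7.485,-16.485) [heading=225, draw]
LT 150: heading 225 -> 15
FD 11: (-7.485,-16.485) -> (3.14,-13.638) [heading=15, draw]
REPEAT 4 [
  -- iteration 1/4 --
  RT 120: heading 15 -> 255
  RT 90: heading 255 -> 165
  BK 1: (3.14,-13.638) -> (4.106,-13.897) [heading=165, draw]
  FD 20: (4.106,-13.897) -> (-15.213,-8.721) [heading=165, draw]
  -- iteration 2/4 --
  RT 120: heading 165 -> 45
  RT 90: heading 45 -> 315
  BK 1: (-15.213,-8.721) -> (-15.92,-8.014) [heading=315, draw]
  FD 20: (-15.92,-8.014) -> (-1.778,-22.156) [heading=315, draw]
  -- iteration 3/4 --
  RT 120: heading 315 -> 195
  RT 90: heading 195 -> 105
  BK 1: (-1.778,-22.156) -> (-1.519,-23.122) [heading=105, draw]
  FD 20: (-1.519,-23.122) -> (-6.695,-3.803) [heading=105, draw]
  -- iteration 4/4 --
  RT 120: heading 105 -> 345
  RT 90: heading 345 -> 255
  BK 1: (-6.695,-3.803) -> (-6.436,-2.837) [heading=255, draw]
  FD 20: (-6.436,-2.837) -> (-11.613,-22.156) [heading=255, draw]
]
FD 5: (-11.613,-22.156) -> (-12.907,-26.985) [heading=255, draw]
FD 13: (-12.907,-26.985) -> (-16.272,-39.542) [heading=255, draw]
FD 18: (-16.272,-39.542) -> (-20.93,-56.929) [heading=255, draw]
FD 1: (-20.93,-56.929) -> (-21.189,-57.895) [heading=255, draw]
Final: pos=(-21.189,-57.895), heading=255, 14 segment(s) drawn
Segments drawn: 14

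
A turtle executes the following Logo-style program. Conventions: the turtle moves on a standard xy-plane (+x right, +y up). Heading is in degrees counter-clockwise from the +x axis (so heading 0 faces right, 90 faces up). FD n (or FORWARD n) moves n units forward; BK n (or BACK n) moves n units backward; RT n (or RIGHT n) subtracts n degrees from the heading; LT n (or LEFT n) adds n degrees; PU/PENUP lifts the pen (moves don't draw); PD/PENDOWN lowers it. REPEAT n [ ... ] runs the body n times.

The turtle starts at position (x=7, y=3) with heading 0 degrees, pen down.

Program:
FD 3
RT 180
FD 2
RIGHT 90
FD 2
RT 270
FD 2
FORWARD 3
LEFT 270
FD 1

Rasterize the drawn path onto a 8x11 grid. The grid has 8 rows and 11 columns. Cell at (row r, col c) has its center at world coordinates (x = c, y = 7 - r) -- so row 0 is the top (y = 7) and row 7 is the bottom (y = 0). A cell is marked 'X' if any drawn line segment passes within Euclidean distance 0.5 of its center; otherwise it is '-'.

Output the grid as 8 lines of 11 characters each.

Segment 0: (7,3) -> (10,3)
Segment 1: (10,3) -> (8,3)
Segment 2: (8,3) -> (8,5)
Segment 3: (8,5) -> (6,5)
Segment 4: (6,5) -> (3,5)
Segment 5: (3,5) -> (3,6)

Answer: -----------
---X-------
---XXXXXX--
--------X--
-------XXXX
-----------
-----------
-----------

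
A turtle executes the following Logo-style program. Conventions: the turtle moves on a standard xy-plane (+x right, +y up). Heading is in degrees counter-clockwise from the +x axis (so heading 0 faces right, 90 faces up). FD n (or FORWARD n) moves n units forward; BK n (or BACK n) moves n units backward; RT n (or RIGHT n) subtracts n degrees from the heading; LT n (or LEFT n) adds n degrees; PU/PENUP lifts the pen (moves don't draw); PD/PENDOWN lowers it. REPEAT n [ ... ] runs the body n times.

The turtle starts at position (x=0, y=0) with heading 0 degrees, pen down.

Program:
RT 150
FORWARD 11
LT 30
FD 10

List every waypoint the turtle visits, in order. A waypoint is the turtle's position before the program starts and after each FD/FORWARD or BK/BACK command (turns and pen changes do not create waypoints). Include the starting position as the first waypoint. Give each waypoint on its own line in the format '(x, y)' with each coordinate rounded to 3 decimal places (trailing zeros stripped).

Executing turtle program step by step:
Start: pos=(0,0), heading=0, pen down
RT 150: heading 0 -> 210
FD 11: (0,0) -> (-9.526,-5.5) [heading=210, draw]
LT 30: heading 210 -> 240
FD 10: (-9.526,-5.5) -> (-14.526,-14.16) [heading=240, draw]
Final: pos=(-14.526,-14.16), heading=240, 2 segment(s) drawn
Waypoints (3 total):
(0, 0)
(-9.526, -5.5)
(-14.526, -14.16)

Answer: (0, 0)
(-9.526, -5.5)
(-14.526, -14.16)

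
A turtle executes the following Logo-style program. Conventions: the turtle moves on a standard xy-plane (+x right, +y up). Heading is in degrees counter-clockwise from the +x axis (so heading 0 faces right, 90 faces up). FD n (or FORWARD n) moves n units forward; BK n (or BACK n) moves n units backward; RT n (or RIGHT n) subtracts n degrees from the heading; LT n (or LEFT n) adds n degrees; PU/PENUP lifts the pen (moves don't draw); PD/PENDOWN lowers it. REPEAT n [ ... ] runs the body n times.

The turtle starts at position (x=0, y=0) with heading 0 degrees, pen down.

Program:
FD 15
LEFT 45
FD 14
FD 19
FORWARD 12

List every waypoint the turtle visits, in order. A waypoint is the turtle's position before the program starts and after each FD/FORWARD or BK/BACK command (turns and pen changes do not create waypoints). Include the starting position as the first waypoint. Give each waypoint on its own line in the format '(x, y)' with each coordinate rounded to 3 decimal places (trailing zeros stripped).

Executing turtle program step by step:
Start: pos=(0,0), heading=0, pen down
FD 15: (0,0) -> (15,0) [heading=0, draw]
LT 45: heading 0 -> 45
FD 14: (15,0) -> (24.899,9.899) [heading=45, draw]
FD 19: (24.899,9.899) -> (38.335,23.335) [heading=45, draw]
FD 12: (38.335,23.335) -> (46.82,31.82) [heading=45, draw]
Final: pos=(46.82,31.82), heading=45, 4 segment(s) drawn
Waypoints (5 total):
(0, 0)
(15, 0)
(24.899, 9.899)
(38.335, 23.335)
(46.82, 31.82)

Answer: (0, 0)
(15, 0)
(24.899, 9.899)
(38.335, 23.335)
(46.82, 31.82)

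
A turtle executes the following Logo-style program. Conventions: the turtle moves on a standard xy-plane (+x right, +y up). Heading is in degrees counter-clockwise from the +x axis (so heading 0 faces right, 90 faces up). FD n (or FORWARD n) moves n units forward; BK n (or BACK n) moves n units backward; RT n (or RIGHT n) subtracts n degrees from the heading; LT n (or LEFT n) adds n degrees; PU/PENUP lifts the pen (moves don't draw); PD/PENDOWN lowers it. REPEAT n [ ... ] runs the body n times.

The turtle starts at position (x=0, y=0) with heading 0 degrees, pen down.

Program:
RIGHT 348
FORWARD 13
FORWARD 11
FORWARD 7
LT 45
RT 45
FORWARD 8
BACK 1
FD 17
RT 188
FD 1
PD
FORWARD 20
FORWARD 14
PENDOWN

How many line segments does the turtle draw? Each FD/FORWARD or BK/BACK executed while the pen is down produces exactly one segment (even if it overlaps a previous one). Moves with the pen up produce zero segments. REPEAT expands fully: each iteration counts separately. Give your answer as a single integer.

Executing turtle program step by step:
Start: pos=(0,0), heading=0, pen down
RT 348: heading 0 -> 12
FD 13: (0,0) -> (12.716,2.703) [heading=12, draw]
FD 11: (12.716,2.703) -> (23.476,4.99) [heading=12, draw]
FD 7: (23.476,4.99) -> (30.323,6.445) [heading=12, draw]
LT 45: heading 12 -> 57
RT 45: heading 57 -> 12
FD 8: (30.323,6.445) -> (38.148,8.109) [heading=12, draw]
BK 1: (38.148,8.109) -> (37.17,7.901) [heading=12, draw]
FD 17: (37.17,7.901) -> (53.798,11.435) [heading=12, draw]
RT 188: heading 12 -> 184
FD 1: (53.798,11.435) -> (52.801,11.365) [heading=184, draw]
PD: pen down
FD 20: (52.801,11.365) -> (32.849,9.97) [heading=184, draw]
FD 14: (32.849,9.97) -> (18.883,8.994) [heading=184, draw]
PD: pen down
Final: pos=(18.883,8.994), heading=184, 9 segment(s) drawn
Segments drawn: 9

Answer: 9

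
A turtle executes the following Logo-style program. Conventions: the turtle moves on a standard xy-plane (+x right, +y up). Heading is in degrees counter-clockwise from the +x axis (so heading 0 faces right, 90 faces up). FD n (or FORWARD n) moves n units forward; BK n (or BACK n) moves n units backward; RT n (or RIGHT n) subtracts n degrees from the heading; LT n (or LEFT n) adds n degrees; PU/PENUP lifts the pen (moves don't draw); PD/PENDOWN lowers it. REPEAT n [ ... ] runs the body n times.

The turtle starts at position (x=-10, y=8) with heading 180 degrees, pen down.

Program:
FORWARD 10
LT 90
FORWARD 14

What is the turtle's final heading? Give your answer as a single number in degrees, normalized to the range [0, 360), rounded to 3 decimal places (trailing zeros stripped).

Answer: 270

Derivation:
Executing turtle program step by step:
Start: pos=(-10,8), heading=180, pen down
FD 10: (-10,8) -> (-20,8) [heading=180, draw]
LT 90: heading 180 -> 270
FD 14: (-20,8) -> (-20,-6) [heading=270, draw]
Final: pos=(-20,-6), heading=270, 2 segment(s) drawn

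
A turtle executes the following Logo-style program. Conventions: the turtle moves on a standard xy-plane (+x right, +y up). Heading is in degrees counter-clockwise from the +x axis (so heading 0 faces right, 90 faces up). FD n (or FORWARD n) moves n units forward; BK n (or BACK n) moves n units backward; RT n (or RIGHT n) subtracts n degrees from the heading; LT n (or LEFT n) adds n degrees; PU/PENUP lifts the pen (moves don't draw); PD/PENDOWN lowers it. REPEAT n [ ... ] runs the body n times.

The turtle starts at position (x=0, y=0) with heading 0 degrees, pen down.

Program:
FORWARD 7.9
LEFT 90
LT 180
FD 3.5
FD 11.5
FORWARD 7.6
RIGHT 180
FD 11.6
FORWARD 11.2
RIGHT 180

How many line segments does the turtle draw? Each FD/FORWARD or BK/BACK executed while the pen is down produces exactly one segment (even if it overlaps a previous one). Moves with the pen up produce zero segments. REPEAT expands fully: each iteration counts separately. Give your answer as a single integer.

Answer: 6

Derivation:
Executing turtle program step by step:
Start: pos=(0,0), heading=0, pen down
FD 7.9: (0,0) -> (7.9,0) [heading=0, draw]
LT 90: heading 0 -> 90
LT 180: heading 90 -> 270
FD 3.5: (7.9,0) -> (7.9,-3.5) [heading=270, draw]
FD 11.5: (7.9,-3.5) -> (7.9,-15) [heading=270, draw]
FD 7.6: (7.9,-15) -> (7.9,-22.6) [heading=270, draw]
RT 180: heading 270 -> 90
FD 11.6: (7.9,-22.6) -> (7.9,-11) [heading=90, draw]
FD 11.2: (7.9,-11) -> (7.9,0.2) [heading=90, draw]
RT 180: heading 90 -> 270
Final: pos=(7.9,0.2), heading=270, 6 segment(s) drawn
Segments drawn: 6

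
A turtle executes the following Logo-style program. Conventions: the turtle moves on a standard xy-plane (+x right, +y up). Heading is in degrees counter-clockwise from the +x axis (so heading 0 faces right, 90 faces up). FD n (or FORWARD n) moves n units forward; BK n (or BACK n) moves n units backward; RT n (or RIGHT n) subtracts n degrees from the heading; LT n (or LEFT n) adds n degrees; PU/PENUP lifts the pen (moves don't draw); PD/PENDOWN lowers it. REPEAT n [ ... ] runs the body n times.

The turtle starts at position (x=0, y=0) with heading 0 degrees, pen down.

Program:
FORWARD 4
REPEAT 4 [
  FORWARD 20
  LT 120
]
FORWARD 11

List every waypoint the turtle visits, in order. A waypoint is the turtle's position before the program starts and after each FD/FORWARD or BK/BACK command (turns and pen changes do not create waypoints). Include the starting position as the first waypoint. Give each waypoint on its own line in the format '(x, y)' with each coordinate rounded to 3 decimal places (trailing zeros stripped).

Answer: (0, 0)
(4, 0)
(24, 0)
(14, 17.321)
(4, 0)
(24, 0)
(18.5, 9.526)

Derivation:
Executing turtle program step by step:
Start: pos=(0,0), heading=0, pen down
FD 4: (0,0) -> (4,0) [heading=0, draw]
REPEAT 4 [
  -- iteration 1/4 --
  FD 20: (4,0) -> (24,0) [heading=0, draw]
  LT 120: heading 0 -> 120
  -- iteration 2/4 --
  FD 20: (24,0) -> (14,17.321) [heading=120, draw]
  LT 120: heading 120 -> 240
  -- iteration 3/4 --
  FD 20: (14,17.321) -> (4,0) [heading=240, draw]
  LT 120: heading 240 -> 0
  -- iteration 4/4 --
  FD 20: (4,0) -> (24,0) [heading=0, draw]
  LT 120: heading 0 -> 120
]
FD 11: (24,0) -> (18.5,9.526) [heading=120, draw]
Final: pos=(18.5,9.526), heading=120, 6 segment(s) drawn
Waypoints (7 total):
(0, 0)
(4, 0)
(24, 0)
(14, 17.321)
(4, 0)
(24, 0)
(18.5, 9.526)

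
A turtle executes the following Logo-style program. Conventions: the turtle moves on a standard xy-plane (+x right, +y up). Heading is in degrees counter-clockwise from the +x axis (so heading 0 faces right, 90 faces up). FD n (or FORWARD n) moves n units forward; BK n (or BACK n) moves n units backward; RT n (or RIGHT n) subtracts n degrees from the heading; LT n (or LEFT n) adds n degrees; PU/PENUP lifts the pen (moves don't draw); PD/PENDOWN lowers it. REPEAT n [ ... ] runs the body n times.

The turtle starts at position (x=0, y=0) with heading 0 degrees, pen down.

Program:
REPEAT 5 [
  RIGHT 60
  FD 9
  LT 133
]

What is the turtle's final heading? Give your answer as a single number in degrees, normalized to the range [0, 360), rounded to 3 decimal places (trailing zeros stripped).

Answer: 5

Derivation:
Executing turtle program step by step:
Start: pos=(0,0), heading=0, pen down
REPEAT 5 [
  -- iteration 1/5 --
  RT 60: heading 0 -> 300
  FD 9: (0,0) -> (4.5,-7.794) [heading=300, draw]
  LT 133: heading 300 -> 73
  -- iteration 2/5 --
  RT 60: heading 73 -> 13
  FD 9: (4.5,-7.794) -> (13.269,-5.77) [heading=13, draw]
  LT 133: heading 13 -> 146
  -- iteration 3/5 --
  RT 60: heading 146 -> 86
  FD 9: (13.269,-5.77) -> (13.897,3.208) [heading=86, draw]
  LT 133: heading 86 -> 219
  -- iteration 4/5 --
  RT 60: heading 219 -> 159
  FD 9: (13.897,3.208) -> (5.495,6.434) [heading=159, draw]
  LT 133: heading 159 -> 292
  -- iteration 5/5 --
  RT 60: heading 292 -> 232
  FD 9: (5.495,6.434) -> (-0.046,-0.658) [heading=232, draw]
  LT 133: heading 232 -> 5
]
Final: pos=(-0.046,-0.658), heading=5, 5 segment(s) drawn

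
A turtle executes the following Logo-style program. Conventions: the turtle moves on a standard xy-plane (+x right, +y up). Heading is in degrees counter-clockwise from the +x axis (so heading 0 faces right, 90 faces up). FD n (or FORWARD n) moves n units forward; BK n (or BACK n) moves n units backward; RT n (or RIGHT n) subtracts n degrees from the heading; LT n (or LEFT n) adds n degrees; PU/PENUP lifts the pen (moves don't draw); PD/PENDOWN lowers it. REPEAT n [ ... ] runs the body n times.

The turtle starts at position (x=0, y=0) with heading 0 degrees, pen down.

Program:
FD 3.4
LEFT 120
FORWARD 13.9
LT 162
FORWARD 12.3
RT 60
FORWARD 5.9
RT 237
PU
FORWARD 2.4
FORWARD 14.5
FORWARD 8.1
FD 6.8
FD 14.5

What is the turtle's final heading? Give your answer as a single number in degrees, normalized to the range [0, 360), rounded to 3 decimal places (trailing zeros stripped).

Executing turtle program step by step:
Start: pos=(0,0), heading=0, pen down
FD 3.4: (0,0) -> (3.4,0) [heading=0, draw]
LT 120: heading 0 -> 120
FD 13.9: (3.4,0) -> (-3.55,12.038) [heading=120, draw]
LT 162: heading 120 -> 282
FD 12.3: (-3.55,12.038) -> (-0.993,0.007) [heading=282, draw]
RT 60: heading 282 -> 222
FD 5.9: (-0.993,0.007) -> (-5.377,-3.941) [heading=222, draw]
RT 237: heading 222 -> 345
PU: pen up
FD 2.4: (-5.377,-3.941) -> (-3.059,-4.562) [heading=345, move]
FD 14.5: (-3.059,-4.562) -> (10.947,-8.315) [heading=345, move]
FD 8.1: (10.947,-8.315) -> (18.771,-10.412) [heading=345, move]
FD 6.8: (18.771,-10.412) -> (25.339,-12.172) [heading=345, move]
FD 14.5: (25.339,-12.172) -> (39.345,-15.925) [heading=345, move]
Final: pos=(39.345,-15.925), heading=345, 4 segment(s) drawn

Answer: 345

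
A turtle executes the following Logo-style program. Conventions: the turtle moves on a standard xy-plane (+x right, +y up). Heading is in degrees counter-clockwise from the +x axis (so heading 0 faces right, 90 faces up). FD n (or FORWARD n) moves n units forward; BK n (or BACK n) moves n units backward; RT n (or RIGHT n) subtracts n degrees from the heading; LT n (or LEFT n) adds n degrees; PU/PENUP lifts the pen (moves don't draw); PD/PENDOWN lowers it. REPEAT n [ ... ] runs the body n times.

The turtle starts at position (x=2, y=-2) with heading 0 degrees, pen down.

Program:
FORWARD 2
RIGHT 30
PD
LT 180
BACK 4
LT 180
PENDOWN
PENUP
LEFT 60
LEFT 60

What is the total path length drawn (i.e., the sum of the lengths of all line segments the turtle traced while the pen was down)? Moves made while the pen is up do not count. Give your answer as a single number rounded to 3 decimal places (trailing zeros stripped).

Executing turtle program step by step:
Start: pos=(2,-2), heading=0, pen down
FD 2: (2,-2) -> (4,-2) [heading=0, draw]
RT 30: heading 0 -> 330
PD: pen down
LT 180: heading 330 -> 150
BK 4: (4,-2) -> (7.464,-4) [heading=150, draw]
LT 180: heading 150 -> 330
PD: pen down
PU: pen up
LT 60: heading 330 -> 30
LT 60: heading 30 -> 90
Final: pos=(7.464,-4), heading=90, 2 segment(s) drawn

Segment lengths:
  seg 1: (2,-2) -> (4,-2), length = 2
  seg 2: (4,-2) -> (7.464,-4), length = 4
Total = 6

Answer: 6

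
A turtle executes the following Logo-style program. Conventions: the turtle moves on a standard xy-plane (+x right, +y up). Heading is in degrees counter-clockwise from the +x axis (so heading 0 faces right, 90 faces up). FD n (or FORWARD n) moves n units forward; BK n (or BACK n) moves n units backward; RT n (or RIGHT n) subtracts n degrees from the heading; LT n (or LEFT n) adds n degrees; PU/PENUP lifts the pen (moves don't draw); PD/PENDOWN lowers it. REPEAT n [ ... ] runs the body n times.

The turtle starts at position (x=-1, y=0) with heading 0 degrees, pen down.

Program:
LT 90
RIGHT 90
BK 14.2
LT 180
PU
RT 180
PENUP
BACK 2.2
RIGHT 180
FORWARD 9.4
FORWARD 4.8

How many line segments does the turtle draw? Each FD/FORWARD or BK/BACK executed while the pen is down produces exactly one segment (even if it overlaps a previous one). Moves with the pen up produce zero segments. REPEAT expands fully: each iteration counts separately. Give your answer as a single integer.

Answer: 1

Derivation:
Executing turtle program step by step:
Start: pos=(-1,0), heading=0, pen down
LT 90: heading 0 -> 90
RT 90: heading 90 -> 0
BK 14.2: (-1,0) -> (-15.2,0) [heading=0, draw]
LT 180: heading 0 -> 180
PU: pen up
RT 180: heading 180 -> 0
PU: pen up
BK 2.2: (-15.2,0) -> (-17.4,0) [heading=0, move]
RT 180: heading 0 -> 180
FD 9.4: (-17.4,0) -> (-26.8,0) [heading=180, move]
FD 4.8: (-26.8,0) -> (-31.6,0) [heading=180, move]
Final: pos=(-31.6,0), heading=180, 1 segment(s) drawn
Segments drawn: 1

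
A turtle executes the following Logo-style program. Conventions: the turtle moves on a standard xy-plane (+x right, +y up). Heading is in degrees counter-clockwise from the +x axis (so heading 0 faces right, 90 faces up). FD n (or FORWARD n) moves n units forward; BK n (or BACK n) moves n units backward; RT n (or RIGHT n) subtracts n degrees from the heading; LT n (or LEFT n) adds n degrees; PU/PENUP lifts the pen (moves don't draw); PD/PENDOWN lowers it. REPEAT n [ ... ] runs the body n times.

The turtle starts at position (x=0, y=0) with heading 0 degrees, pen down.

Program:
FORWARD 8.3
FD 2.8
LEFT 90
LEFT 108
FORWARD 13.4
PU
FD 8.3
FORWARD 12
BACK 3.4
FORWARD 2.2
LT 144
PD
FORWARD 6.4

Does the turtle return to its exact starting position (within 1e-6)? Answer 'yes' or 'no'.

Executing turtle program step by step:
Start: pos=(0,0), heading=0, pen down
FD 8.3: (0,0) -> (8.3,0) [heading=0, draw]
FD 2.8: (8.3,0) -> (11.1,0) [heading=0, draw]
LT 90: heading 0 -> 90
LT 108: heading 90 -> 198
FD 13.4: (11.1,0) -> (-1.644,-4.141) [heading=198, draw]
PU: pen up
FD 8.3: (-1.644,-4.141) -> (-9.538,-6.706) [heading=198, move]
FD 12: (-9.538,-6.706) -> (-20.951,-10.414) [heading=198, move]
BK 3.4: (-20.951,-10.414) -> (-17.717,-9.363) [heading=198, move]
FD 2.2: (-17.717,-9.363) -> (-19.809,-10.043) [heading=198, move]
LT 144: heading 198 -> 342
PD: pen down
FD 6.4: (-19.809,-10.043) -> (-13.723,-12.021) [heading=342, draw]
Final: pos=(-13.723,-12.021), heading=342, 4 segment(s) drawn

Start position: (0, 0)
Final position: (-13.723, -12.021)
Distance = 18.243; >= 1e-6 -> NOT closed

Answer: no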